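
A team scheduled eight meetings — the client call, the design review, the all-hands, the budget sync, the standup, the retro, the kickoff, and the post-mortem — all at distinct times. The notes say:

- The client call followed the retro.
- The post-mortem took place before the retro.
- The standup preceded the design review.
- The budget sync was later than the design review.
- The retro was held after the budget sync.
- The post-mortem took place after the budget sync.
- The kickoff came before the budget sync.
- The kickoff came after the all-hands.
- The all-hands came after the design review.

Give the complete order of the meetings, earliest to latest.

The constraints fix every adjacent pair, so only one ordering works:
the standup → the design review → the all-hands → the kickoff → the budget sync → the post-mortem → the retro → the client call.

the standup, the design review, the all-hands, the kickoff, the budget sync, the post-mortem, the retro, the client call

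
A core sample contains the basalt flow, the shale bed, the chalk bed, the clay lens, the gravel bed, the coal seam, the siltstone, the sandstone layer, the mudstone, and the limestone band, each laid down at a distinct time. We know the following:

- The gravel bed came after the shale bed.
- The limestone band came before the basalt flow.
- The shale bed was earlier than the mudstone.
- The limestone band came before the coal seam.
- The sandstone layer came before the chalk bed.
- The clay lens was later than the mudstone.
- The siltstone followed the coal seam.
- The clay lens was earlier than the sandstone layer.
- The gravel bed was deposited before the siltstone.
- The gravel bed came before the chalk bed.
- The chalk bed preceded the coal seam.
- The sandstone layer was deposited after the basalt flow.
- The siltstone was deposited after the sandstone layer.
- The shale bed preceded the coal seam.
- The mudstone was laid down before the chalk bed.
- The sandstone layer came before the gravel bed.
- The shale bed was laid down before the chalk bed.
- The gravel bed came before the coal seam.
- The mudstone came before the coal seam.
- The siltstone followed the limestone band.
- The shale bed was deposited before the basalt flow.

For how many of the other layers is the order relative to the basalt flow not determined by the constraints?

2

Forced before the basalt flow: the limestone band and the shale bed; forced after the basalt flow: the chalk bed, the coal seam, the gravel bed, the sandstone layer, and the siltstone.
That leaves the clay lens and the mudstone with no forced order relative to the basalt flow — 2.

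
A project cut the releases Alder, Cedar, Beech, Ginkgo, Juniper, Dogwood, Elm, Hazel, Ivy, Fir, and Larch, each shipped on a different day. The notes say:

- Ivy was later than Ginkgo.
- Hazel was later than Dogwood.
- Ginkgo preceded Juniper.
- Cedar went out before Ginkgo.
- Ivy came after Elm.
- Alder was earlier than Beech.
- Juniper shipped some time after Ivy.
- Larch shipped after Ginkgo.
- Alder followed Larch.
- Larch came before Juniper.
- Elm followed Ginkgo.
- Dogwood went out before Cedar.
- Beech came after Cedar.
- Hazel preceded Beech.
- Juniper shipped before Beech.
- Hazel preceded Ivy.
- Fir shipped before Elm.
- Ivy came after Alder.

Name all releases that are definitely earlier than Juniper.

Directly stated before Juniper: Ginkgo, Ivy, and Larch.
Alder reaches Juniper via Alder → Ivy → Juniper.
Cedar reaches Juniper via Cedar → Ginkgo → Juniper.
Dogwood reaches Juniper via Dogwood → Hazel → Ivy → Juniper.
Likewise Elm, Fir, and Hazel each reach Juniper by chaining the stated constraints.
No chain forces Beech ahead of Juniper.

Alder, Cedar, Dogwood, Elm, Fir, Ginkgo, Hazel, Ivy, Larch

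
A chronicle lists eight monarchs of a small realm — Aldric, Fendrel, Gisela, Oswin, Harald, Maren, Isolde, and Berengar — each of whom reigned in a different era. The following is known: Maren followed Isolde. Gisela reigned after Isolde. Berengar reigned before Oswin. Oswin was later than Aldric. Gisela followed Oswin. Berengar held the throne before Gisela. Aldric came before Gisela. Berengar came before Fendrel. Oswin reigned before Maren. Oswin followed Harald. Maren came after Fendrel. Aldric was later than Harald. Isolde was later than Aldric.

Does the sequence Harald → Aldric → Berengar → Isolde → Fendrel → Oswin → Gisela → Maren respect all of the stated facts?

yes

Check each stated constraint against the proposed order — e.g. Aldric is ahead of Gisela; Harald is ahead of Oswin. Every pair is in the required order; nothing is violated.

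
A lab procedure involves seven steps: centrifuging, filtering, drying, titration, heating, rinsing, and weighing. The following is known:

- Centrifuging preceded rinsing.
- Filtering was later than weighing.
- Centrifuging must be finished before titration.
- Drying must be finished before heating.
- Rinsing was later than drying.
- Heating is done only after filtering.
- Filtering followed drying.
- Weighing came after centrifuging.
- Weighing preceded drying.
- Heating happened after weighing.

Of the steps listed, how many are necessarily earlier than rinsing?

Directly stated before rinsing: centrifuging and drying.
Weighing reaches rinsing via weighing → drying → rinsing.
No chain forces filtering (or any of the others) ahead of rinsing.
That's centrifuging, drying, and weighing — 3 in all.

3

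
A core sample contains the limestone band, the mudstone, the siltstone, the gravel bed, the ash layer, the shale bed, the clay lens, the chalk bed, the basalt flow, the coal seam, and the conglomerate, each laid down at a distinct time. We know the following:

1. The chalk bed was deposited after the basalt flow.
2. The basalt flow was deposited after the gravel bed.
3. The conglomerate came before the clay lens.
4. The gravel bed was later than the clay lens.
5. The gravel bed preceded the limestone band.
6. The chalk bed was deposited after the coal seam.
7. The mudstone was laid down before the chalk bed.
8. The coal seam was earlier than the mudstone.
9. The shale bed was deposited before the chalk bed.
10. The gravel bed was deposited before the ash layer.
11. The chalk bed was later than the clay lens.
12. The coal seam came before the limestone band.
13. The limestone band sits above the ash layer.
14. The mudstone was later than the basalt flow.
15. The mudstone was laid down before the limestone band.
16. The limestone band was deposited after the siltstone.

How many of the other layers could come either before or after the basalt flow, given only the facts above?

Forced before the basalt flow: the clay lens, the conglomerate, and the gravel bed; forced after the basalt flow: the chalk bed, the limestone band, and the mudstone.
That leaves the ash layer, the coal seam, the shale bed, and the siltstone with no forced order relative to the basalt flow — 4.

4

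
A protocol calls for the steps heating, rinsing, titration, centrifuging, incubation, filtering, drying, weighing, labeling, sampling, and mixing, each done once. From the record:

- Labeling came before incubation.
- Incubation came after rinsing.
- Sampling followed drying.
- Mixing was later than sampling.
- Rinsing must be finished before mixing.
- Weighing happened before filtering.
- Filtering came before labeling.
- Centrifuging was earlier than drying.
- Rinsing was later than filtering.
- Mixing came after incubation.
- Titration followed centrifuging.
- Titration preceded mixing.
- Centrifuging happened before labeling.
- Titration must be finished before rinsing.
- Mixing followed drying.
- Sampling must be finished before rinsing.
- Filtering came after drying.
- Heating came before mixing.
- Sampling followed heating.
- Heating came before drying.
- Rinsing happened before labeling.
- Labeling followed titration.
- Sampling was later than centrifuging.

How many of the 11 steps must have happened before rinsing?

7

Directly stated before rinsing: filtering, sampling, and titration.
Centrifuging reaches rinsing via centrifuging → titration → rinsing.
Drying reaches rinsing via drying → sampling → rinsing.
Heating reaches rinsing via heating → sampling → rinsing.
Likewise weighing reaches rinsing by chaining the stated constraints.
No chain forces labeling (or any of the others) ahead of rinsing.
That's centrifuging, drying, filtering, heating, sampling, titration, and weighing — 7 in all.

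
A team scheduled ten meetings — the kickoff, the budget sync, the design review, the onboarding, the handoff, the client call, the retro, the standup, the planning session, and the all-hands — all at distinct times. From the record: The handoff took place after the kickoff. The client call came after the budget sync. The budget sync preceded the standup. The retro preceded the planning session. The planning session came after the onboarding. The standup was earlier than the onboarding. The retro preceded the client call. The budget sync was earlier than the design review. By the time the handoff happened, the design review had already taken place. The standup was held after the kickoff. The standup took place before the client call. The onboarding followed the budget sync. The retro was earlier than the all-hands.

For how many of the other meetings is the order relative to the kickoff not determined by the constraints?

Forced after the kickoff: the client call, the handoff, the onboarding, the planning session, and the standup.
That leaves the all-hands, the budget sync, the design review, and the retro with no forced order relative to the kickoff — 4.

4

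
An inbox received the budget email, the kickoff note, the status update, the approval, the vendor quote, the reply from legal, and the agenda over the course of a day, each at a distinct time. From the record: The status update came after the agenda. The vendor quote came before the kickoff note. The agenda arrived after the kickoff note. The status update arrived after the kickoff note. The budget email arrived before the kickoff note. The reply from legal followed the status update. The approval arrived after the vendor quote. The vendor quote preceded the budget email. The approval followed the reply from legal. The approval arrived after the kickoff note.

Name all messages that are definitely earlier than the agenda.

Directly stated before the agenda: the kickoff note.
The budget email reaches the agenda via the budget email → the kickoff note → the agenda.
The vendor quote reaches the agenda via the vendor quote → the kickoff note → the agenda.
No chain forces the status update (or any of the others) ahead of the agenda.

the budget email, the kickoff note, the vendor quote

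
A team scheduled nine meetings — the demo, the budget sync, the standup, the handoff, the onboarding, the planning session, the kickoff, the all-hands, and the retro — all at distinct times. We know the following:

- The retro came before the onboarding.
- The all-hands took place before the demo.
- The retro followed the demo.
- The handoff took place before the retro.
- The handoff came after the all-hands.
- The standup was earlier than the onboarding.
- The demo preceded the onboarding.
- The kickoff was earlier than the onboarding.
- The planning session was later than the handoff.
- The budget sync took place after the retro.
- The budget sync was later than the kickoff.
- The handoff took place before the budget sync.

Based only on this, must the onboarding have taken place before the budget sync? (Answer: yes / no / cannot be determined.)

No chain of stated constraints runs from the onboarding to the budget sync, and none runs from the budget sync to the onboarding either.
So the relative order of the onboarding and the budget sync is not fixed by the given facts.

cannot be determined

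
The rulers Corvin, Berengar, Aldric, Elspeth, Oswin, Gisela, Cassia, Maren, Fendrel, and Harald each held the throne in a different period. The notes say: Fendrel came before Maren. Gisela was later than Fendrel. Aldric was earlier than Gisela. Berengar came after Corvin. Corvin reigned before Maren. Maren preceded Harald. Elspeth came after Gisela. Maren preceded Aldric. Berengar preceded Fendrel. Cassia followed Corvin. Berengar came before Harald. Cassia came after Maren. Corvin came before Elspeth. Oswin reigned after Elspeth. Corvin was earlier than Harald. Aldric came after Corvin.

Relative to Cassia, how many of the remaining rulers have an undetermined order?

5

Forced before Cassia: Berengar, Corvin, Fendrel, and Maren.
That leaves Aldric, Elspeth, Gisela, Harald, and Oswin with no forced order relative to Cassia — 5.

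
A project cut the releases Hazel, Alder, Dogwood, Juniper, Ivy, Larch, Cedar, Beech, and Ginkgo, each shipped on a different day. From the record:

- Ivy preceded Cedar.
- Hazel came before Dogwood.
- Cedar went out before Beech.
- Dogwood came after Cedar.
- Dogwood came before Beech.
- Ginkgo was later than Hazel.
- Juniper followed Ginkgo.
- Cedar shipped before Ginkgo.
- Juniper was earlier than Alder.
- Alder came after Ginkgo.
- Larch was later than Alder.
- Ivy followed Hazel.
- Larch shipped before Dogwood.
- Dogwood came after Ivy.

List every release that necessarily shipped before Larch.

Alder, Cedar, Ginkgo, Hazel, Ivy, Juniper

Directly stated before Larch: Alder.
Cedar reaches Larch via Cedar → Ginkgo → Alder → Larch.
Ginkgo reaches Larch via Ginkgo → Alder → Larch.
Hazel reaches Larch via Hazel → Ginkgo → Alder → Larch.
Likewise Ivy and Juniper each reach Larch by chaining the stated constraints.
No chain forces Dogwood (or any of the others) ahead of Larch.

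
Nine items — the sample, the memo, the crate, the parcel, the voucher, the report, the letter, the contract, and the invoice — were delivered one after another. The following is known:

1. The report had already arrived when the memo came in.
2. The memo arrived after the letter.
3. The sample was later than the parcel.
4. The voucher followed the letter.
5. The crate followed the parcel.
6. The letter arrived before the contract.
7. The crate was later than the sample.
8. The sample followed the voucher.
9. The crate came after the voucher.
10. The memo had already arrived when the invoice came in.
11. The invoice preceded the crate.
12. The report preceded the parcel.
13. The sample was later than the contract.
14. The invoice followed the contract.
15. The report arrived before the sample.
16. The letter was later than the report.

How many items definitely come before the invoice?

Directly stated before the invoice: the contract and the memo.
The letter reaches the invoice via the letter → the memo → the invoice.
The report reaches the invoice via the report → the memo → the invoice.
That's the contract, the letter, the memo, and the report — 4 in all.

4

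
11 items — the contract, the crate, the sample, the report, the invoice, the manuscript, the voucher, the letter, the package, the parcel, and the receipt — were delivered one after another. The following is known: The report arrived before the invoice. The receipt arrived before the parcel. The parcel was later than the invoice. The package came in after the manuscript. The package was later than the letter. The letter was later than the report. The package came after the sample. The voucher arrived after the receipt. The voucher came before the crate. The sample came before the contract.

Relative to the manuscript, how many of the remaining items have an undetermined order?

Forced after the manuscript: the package.
That leaves the contract, the crate, the invoice, the letter, the parcel, the receipt, the report, the sample, and the voucher with no forced order relative to the manuscript — 9.

9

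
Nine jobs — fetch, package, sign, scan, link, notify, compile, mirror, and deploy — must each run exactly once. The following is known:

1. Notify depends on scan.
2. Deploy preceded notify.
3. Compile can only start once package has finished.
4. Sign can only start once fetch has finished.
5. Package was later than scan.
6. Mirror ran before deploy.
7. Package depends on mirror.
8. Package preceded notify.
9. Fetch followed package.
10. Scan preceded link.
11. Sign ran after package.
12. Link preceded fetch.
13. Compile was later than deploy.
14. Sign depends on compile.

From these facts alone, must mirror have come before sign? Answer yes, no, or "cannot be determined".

Chain the constraints: mirror → package → sign. Each link is directly stated, so mirror comes before sign.

yes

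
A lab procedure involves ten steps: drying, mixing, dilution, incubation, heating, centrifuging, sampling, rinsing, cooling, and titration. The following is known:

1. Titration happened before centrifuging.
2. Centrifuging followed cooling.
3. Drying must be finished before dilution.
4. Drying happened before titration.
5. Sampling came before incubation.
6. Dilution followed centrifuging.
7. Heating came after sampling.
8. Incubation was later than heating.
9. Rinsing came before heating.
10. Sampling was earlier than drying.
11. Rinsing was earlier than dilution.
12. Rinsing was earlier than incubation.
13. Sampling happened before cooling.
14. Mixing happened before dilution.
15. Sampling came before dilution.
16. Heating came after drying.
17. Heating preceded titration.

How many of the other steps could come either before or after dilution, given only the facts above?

Forced before dilution: centrifuging, cooling, drying, heating, mixing, rinsing, sampling, and titration.
That leaves incubation with no forced order relative to dilution — 1.

1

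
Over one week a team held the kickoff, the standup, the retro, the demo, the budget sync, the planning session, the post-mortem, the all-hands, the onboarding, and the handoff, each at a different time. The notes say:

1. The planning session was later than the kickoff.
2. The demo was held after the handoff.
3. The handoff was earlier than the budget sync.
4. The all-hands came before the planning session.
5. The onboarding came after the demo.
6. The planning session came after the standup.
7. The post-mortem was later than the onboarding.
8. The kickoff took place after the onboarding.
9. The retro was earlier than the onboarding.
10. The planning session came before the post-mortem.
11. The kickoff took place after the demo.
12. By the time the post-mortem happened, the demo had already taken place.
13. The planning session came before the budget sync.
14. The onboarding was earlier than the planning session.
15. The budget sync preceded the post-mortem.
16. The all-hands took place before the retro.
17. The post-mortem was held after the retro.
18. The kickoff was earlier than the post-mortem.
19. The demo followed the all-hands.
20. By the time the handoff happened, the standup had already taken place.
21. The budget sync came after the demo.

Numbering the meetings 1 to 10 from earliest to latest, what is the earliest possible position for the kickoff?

7

The all-hands, the demo, the handoff, the onboarding, the retro, and the standup must all come before the kickoff — 6 forced predecessors.
Nothing else is forced ahead of the kickoff, so its earliest slot is position 6 + 1 = 7.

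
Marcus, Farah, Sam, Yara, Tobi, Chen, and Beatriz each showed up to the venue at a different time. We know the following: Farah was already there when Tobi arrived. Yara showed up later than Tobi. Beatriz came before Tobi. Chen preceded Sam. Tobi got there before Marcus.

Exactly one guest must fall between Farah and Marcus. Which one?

Tobi

Tracing the constraints gives Farah → Tobi → Marcus, so Tobi sits after Farah and before Marcus.
No other guest is forced both after Farah and before Marcus.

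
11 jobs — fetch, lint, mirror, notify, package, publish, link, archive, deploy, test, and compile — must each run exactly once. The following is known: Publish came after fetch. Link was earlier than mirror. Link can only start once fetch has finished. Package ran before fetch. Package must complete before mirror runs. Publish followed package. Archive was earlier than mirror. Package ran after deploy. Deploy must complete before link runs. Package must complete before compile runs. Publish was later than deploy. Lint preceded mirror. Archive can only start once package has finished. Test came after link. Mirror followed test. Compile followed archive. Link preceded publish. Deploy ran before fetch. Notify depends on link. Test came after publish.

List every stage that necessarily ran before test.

deploy, fetch, link, package, publish

Directly stated before test: link and publish.
Deploy reaches test via deploy → link → test.
Fetch reaches test via fetch → publish → test.
Package reaches test via package → publish → test.
No chain forces notify (or any of the others) ahead of test.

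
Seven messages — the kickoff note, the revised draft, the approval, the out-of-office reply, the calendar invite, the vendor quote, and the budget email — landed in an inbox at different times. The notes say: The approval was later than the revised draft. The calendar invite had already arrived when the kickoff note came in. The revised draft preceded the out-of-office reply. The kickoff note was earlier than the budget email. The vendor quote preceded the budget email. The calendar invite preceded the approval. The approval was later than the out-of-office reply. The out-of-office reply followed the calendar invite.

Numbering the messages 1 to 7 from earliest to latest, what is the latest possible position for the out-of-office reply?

The out-of-office reply must come before the approval — 1 message forced after it.
Everything else can be placed before the out-of-office reply in some valid order, so the out-of-office reply can sit as late as position 7 − 1 = 6.

6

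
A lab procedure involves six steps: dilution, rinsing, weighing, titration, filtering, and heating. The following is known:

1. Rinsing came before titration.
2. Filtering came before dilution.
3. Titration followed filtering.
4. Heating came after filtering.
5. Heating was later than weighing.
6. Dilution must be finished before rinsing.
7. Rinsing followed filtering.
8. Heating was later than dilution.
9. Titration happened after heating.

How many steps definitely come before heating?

Directly stated before heating: dilution, filtering, and weighing.
That's dilution, filtering, and weighing — 3 in all.

3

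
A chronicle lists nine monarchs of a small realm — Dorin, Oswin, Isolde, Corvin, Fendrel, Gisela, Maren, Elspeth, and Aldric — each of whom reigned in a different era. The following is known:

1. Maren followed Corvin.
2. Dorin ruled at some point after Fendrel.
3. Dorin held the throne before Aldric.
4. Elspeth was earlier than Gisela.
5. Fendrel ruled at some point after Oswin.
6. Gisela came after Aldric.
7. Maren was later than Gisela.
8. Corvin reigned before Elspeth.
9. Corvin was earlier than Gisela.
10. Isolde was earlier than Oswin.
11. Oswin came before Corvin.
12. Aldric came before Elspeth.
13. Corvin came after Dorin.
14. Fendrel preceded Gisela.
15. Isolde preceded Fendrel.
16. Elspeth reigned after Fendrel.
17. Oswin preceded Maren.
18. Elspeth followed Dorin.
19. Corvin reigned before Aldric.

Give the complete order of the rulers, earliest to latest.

Isolde, Oswin, Fendrel, Dorin, Corvin, Aldric, Elspeth, Gisela, Maren

The constraints fix every adjacent pair, so only one ordering works:
Isolde → Oswin → Fendrel → Dorin → Corvin → Aldric → Elspeth → Gisela → Maren.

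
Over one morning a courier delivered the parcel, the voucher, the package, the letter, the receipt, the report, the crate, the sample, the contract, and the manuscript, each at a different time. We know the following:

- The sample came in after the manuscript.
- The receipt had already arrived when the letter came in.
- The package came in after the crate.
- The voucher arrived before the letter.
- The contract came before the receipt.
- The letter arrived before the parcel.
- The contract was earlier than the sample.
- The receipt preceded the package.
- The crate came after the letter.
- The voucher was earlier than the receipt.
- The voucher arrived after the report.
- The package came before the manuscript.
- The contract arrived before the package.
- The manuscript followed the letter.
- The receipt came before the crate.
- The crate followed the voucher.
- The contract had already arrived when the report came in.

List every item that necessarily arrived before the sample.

Directly stated before the sample: the contract and the manuscript.
The crate reaches the sample via the crate → the package → the manuscript → the sample.
The letter reaches the sample via the letter → the manuscript → the sample.
The package reaches the sample via the package → the manuscript → the sample.
Likewise the receipt, the report, and the voucher each reach the sample by chaining the stated constraints.

the contract, the crate, the letter, the manuscript, the package, the receipt, the report, the voucher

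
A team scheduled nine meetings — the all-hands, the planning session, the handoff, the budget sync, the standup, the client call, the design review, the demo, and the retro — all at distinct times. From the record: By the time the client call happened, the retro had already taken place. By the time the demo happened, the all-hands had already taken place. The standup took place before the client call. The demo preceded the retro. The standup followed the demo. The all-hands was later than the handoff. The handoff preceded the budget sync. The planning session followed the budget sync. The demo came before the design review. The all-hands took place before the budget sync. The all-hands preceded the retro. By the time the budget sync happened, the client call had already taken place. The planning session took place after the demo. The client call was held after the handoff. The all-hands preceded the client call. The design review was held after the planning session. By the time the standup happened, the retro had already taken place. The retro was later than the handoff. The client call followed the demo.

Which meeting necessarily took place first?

The handoff has a chain of constraints placing it before every other meeting, so the handoff must be first.

the handoff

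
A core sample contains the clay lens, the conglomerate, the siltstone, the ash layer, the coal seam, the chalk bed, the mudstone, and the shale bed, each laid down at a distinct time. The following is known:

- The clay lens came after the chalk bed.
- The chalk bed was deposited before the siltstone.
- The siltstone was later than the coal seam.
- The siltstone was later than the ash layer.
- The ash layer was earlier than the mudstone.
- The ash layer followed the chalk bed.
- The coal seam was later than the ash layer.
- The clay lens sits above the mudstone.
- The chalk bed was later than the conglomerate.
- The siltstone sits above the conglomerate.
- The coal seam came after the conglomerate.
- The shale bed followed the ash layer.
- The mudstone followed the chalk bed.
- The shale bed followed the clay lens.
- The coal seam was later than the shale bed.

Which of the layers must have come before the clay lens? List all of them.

Directly stated before the clay lens: the chalk bed and the mudstone.
The ash layer reaches the clay lens via the ash layer → the mudstone → the clay lens.
The conglomerate reaches the clay lens via the conglomerate → the chalk bed → the clay lens.

the ash layer, the chalk bed, the conglomerate, the mudstone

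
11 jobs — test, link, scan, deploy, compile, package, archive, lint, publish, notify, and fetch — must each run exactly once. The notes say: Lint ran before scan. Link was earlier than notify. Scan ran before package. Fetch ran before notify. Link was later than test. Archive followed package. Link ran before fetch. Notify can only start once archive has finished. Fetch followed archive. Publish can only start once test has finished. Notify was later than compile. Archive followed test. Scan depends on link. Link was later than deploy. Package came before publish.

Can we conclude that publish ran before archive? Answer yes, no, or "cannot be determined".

No chain of stated constraints runs from publish to archive, and none runs from archive to publish either.
So the relative order of publish and archive is not fixed by the given facts.

cannot be determined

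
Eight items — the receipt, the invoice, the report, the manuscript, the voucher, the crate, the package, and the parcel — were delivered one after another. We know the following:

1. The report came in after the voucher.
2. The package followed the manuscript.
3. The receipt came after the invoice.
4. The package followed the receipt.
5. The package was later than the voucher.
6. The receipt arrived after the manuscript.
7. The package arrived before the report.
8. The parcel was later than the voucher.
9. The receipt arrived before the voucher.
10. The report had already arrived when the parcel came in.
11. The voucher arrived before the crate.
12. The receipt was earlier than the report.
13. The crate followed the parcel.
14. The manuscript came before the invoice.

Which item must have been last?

Every other item has a chain of constraints placing it before the crate, so the crate is last.

the crate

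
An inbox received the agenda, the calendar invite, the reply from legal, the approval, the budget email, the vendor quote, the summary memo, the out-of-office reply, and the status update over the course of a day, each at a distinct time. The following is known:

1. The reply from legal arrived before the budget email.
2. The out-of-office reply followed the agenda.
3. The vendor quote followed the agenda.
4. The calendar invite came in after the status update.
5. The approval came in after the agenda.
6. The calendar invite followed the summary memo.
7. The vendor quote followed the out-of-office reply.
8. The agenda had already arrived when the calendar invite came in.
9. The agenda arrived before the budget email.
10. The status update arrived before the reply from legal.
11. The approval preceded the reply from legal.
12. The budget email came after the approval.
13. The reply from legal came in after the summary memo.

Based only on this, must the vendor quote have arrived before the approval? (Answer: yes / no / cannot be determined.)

cannot be determined

No chain of stated constraints runs from the vendor quote to the approval, and none runs from the approval to the vendor quote either.
So the relative order of the vendor quote and the approval is not fixed by the given facts.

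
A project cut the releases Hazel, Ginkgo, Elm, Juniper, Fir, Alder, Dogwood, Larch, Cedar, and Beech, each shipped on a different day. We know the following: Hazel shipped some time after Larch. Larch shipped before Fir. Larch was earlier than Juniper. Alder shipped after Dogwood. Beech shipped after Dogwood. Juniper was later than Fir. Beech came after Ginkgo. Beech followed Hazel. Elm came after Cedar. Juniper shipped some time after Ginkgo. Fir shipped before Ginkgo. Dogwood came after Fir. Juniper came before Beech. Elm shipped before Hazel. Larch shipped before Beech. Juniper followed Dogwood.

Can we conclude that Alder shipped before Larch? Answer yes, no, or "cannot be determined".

Tracing the constraints gives Larch → Fir → Dogwood → Alder, so Larch must come before Alder.
That means Alder cannot be before Larch.

no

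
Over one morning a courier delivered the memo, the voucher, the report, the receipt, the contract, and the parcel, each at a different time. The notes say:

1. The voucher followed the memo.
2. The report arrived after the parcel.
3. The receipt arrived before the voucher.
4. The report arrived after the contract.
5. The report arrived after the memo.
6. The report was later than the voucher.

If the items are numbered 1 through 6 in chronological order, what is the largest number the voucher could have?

The voucher must come before the report — 1 item forced after it.
Everything else can be placed before the voucher in some valid order, so the voucher can sit as late as position 6 − 1 = 5.

5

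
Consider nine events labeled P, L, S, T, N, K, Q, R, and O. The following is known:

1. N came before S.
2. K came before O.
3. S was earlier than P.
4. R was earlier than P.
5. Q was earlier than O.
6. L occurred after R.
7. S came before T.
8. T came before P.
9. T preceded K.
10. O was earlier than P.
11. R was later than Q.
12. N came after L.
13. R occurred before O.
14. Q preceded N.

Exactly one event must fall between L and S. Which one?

N

Tracing the constraints gives L → N → S, so N sits after L and before S.
No other event is forced both after L and before S.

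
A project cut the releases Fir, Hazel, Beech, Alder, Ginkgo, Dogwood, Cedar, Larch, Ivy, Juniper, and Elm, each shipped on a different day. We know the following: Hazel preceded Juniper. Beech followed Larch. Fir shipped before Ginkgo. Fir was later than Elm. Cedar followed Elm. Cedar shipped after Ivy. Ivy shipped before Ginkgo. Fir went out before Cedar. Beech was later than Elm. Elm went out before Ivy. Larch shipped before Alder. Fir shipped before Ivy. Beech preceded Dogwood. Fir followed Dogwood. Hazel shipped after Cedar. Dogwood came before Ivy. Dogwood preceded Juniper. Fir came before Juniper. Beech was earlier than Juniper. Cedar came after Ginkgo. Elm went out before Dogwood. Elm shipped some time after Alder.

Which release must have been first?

Larch has a chain of constraints placing it before every other release, so Larch must be first.

Larch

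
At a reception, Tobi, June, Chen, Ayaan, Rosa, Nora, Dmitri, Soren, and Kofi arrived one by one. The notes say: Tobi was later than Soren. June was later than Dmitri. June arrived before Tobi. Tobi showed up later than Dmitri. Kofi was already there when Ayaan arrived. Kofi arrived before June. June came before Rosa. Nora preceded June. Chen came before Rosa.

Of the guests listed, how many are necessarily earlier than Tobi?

5

Directly stated before Tobi: Dmitri, June, and Soren.
Kofi reaches Tobi via Kofi → June → Tobi.
Nora reaches Tobi via Nora → June → Tobi.
That's Dmitri, June, Kofi, Nora, and Soren — 5 in all.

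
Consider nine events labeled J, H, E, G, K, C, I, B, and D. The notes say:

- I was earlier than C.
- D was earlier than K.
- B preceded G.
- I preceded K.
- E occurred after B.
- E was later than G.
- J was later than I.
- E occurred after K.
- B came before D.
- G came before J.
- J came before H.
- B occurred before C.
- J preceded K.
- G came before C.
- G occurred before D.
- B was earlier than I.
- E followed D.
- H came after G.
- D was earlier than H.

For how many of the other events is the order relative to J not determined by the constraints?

2

Forced before J: B, G, and I; forced after J: E, H, and K.
That leaves C and D with no forced order relative to J — 2.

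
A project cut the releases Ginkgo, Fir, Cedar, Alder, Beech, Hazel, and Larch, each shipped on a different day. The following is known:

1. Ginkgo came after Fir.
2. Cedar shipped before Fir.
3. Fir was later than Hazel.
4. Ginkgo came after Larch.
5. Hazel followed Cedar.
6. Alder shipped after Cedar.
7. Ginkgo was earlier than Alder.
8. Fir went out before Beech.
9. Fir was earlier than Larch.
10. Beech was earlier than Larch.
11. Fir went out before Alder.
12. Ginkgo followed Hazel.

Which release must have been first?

Cedar

Cedar has a chain of constraints placing it before every other release, so Cedar must be first.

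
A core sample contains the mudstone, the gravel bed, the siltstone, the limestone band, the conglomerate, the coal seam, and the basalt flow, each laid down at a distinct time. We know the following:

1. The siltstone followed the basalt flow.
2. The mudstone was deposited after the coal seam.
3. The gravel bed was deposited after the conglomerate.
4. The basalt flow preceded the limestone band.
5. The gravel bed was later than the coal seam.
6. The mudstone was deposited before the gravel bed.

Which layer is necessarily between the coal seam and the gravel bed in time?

Tracing the constraints gives the coal seam → the mudstone → the gravel bed, so the mudstone sits after the coal seam and before the gravel bed.
No other layer is forced both after the coal seam and before the gravel bed.

the mudstone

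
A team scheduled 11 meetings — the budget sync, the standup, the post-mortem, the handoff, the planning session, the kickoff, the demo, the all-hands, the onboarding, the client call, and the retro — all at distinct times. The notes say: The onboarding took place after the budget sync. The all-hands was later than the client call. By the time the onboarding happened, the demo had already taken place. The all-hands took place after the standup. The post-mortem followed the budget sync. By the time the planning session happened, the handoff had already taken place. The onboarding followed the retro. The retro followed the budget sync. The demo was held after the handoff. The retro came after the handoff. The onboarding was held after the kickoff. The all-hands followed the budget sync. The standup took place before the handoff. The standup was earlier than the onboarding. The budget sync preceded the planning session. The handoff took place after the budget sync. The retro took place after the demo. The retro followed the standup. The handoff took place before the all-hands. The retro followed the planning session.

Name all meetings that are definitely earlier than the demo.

Directly stated before the demo: the handoff.
The budget sync reaches the demo via the budget sync → the handoff → the demo.
The standup reaches the demo via the standup → the handoff → the demo.
No chain forces the kickoff (or any of the others) ahead of the demo.

the budget sync, the handoff, the standup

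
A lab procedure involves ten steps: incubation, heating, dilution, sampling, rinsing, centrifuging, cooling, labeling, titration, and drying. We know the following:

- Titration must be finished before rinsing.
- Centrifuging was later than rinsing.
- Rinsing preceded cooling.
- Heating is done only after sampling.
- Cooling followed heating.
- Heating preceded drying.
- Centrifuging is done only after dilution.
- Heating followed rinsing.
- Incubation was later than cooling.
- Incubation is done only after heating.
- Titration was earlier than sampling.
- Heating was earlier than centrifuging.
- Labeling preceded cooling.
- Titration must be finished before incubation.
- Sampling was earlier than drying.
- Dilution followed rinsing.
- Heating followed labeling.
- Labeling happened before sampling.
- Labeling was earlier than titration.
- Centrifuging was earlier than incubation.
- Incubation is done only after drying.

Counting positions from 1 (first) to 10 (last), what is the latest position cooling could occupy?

Cooling must come before incubation — 1 step forced after it.
Everything else can be placed before cooling in some valid order, so cooling can sit as late as position 10 − 1 = 9.

9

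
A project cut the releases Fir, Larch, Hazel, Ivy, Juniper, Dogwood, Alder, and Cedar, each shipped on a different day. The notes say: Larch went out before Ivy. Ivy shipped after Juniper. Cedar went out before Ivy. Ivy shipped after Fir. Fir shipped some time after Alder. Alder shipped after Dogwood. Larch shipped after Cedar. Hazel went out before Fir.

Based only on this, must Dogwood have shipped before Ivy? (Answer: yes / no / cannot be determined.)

yes

Chain the constraints: Dogwood → Alder → Fir → Ivy. Each link is directly stated, so Dogwood comes before Ivy.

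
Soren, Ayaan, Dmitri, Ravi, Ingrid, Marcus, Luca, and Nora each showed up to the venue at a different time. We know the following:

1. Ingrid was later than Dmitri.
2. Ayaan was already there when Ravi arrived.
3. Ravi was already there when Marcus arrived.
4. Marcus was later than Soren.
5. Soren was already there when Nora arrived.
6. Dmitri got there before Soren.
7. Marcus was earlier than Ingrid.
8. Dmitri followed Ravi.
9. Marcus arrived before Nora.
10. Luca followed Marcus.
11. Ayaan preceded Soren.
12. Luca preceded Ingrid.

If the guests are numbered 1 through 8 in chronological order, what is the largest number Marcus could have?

Marcus must come before Ingrid, Luca, and Nora — 3 guests forced after them.
Everything else can be placed before Marcus in some valid order, so Marcus can sit as late as position 8 − 3 = 5.

5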